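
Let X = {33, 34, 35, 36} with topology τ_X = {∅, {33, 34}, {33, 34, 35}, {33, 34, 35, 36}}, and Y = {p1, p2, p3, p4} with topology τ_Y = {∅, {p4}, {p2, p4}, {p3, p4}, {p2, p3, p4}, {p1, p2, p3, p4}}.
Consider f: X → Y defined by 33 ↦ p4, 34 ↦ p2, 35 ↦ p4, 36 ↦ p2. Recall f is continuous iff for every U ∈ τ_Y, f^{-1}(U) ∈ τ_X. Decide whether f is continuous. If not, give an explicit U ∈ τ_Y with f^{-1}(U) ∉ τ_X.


f is NOT continuous.

Compute f^{-1}(U) for each U ∈ τ_Y:
  U = ∅: f^{-1}(U) = ∅ ∈ τ_X ✓.
  U = {p4}: f^{-1}(U) = {33, 35} ∉ τ_X ✗.
  U = {p2, p4}: f^{-1}(U) = {33, 34, 35, 36} ∈ τ_X ✓.
  U = {p3, p4}: f^{-1}(U) = {33, 35} ∉ τ_X ✗.
  U = {p2, p3, p4}: f^{-1}(U) = {33, 34, 35, 36} ∈ τ_X ✓.
  U = {p1, p2, p3, p4}: f^{-1}(U) = {33, 34, 35, 36} ∈ τ_X ✓.
Found U = {p4} with f^{-1}(U) = {33, 35} not in τ_X. Therefore f is NOT continuous.


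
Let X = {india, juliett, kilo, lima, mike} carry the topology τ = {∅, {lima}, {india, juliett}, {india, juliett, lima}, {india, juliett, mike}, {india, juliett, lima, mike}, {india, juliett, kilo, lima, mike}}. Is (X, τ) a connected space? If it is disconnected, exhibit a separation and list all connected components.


(X, τ) is connected.

Find clopen sets (U ∈ τ with X ∖ U ∈ τ):
  U = ∅, X ∖ U = {india, juliett, kilo, lima, mike} — both open, so U is clopen.
  U = {india, juliett, kilo, lima, mike}, X ∖ U = ∅ — both open, so U is clopen.
Only trivial clopens (∅ and X) exist, so (X, τ) is connected.
Compute connected components by grouping points that agree on all clopens:
  component: {india, juliett, kilo, lima, mike}


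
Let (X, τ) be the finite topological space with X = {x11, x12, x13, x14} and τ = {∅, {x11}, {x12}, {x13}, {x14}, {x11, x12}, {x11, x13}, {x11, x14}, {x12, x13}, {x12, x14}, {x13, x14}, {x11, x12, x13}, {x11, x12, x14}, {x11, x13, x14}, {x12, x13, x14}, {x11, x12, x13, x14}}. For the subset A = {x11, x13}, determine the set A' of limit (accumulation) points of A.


A' = ∅

For each x ∈ X, list the open sets U ∈ τ with x ∈ U, then check whether U ∩ (A ∖ {x}) ≠ ∅ for every such U.
  x = x11: open {x11} ∋ x has {x11} ∩ (A ∖ {x11}) = ∅, so x is NOT a limit point.
  x = x12: open {x12} ∋ x has {x12} ∩ (A ∖ {x12}) = ∅, so x is NOT a limit point.
  x = x13: open {x13} ∋ x has {x13} ∩ (A ∖ {x13}) = ∅, so x is NOT a limit point.
  x = x14: open {x14} ∋ x has {x14} ∩ (A ∖ {x14}) = ∅, so x is NOT a limit point.
Collecting: A' = ∅.


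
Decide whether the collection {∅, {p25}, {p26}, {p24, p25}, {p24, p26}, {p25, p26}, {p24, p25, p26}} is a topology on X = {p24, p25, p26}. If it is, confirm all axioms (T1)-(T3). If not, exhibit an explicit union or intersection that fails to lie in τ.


τ is NOT a topology on X.

Axiom (T1): ∅ ∈ τ? Yes; X ∈ τ? Yes.
Axiom (T2/T3): check pairwise unions and intersections of members of τ.
Counterexample for (T3): {p24, p25} ∩ {p24, p26} = {p24} ∉ τ. Therefore τ is NOT a topology.


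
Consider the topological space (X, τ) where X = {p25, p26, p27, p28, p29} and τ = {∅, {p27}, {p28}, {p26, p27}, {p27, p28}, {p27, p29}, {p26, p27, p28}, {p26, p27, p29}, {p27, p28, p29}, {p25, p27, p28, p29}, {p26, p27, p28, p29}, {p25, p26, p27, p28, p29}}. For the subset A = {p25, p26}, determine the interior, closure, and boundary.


int(A) = ∅, cl(A) = {p25, p26}, ∂A = {p25, p26}.

Closed sets in (X, τ) are complements of opens:
  closed(X, τ) = {∅, {p25}, {p26}, {p25, p26}, {p25, p28}, {p25, p29}, {p25, p26, p28}, {p25, p26, p29}, {p25, p28, p29}, {p25, p26, p27, p29}, {p25, p26, p28, p29}, {p25, p26, p27, p28, p29}}.
int(A) = ⋃ {U ∈ τ : U ⊆ A}. Opens contained in A: ∅.
Taking the union of these: int(A) = ∅.
cl(A) = ⋂ {C closed : A ⊆ C}. Closed sets containing A: {p25, p26}, {p25, p26, p28}, {p25, p26, p29}, {p25, p26, p27, p29}, {p25, p26, p28, p29}, {p25, p26, p27, p28, p29}.
Intersecting these: cl(A) = {p25, p26}.
∂A = cl(A) ∖ int(A) = {p25, p26} ∖ ∅ = {p25, p26}.


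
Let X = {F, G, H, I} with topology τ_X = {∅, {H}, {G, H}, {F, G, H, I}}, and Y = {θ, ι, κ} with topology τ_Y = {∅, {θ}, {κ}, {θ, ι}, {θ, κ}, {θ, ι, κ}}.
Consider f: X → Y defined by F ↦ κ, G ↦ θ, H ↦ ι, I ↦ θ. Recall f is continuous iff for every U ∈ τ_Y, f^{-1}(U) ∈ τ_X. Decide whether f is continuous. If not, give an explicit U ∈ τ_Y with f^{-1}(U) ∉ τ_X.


f is NOT continuous.

Compute f^{-1}(U) for each U ∈ τ_Y:
  U = ∅: f^{-1}(U) = ∅ ∈ τ_X ✓.
  U = {θ}: f^{-1}(U) = {G, I} ∉ τ_X ✗.
  U = {κ}: f^{-1}(U) = {F} ∉ τ_X ✗.
  U = {θ, ι}: f^{-1}(U) = {G, H, I} ∉ τ_X ✗.
  U = {θ, κ}: f^{-1}(U) = {F, G, I} ∉ τ_X ✗.
  U = {θ, ι, κ}: f^{-1}(U) = {F, G, H, I} ∈ τ_X ✓.
Found U = {θ} with f^{-1}(U) = {G, I} not in τ_X. Therefore f is NOT continuous.


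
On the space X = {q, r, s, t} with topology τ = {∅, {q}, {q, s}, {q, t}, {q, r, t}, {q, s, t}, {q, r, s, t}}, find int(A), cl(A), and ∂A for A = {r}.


int(A) = ∅, cl(A) = {r}, ∂A = {r}.

Closed sets in (X, τ) are complements of opens:
  closed(X, τ) = {∅, {r}, {s}, {r, s}, {r, t}, {r, s, t}, {q, r, s, t}}.
int(A) = ⋃ {U ∈ τ : U ⊆ A}. Opens contained in A: ∅.
Taking the union of these: int(A) = ∅.
cl(A) = ⋂ {C closed : A ⊆ C}. Closed sets containing A: {r}, {r, s}, {r, t}, {r, s, t}, {q, r, s, t}.
Intersecting these: cl(A) = {r}.
∂A = cl(A) ∖ int(A) = {r} ∖ ∅ = {r}.


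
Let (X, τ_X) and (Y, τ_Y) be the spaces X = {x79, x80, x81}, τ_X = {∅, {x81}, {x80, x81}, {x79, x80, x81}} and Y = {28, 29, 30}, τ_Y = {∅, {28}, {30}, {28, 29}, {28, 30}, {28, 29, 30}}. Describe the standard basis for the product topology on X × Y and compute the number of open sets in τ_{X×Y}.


Basis B = {∅ × ∅, {x81} × {28}, {x81} × {30}, {x80, x81} × {28}, {x80, x81} × {30}, {x81} × {28, 29}, {x81} × {28, 30}, {x79, x80, x81} × {28}, {x79, x80, x81} × {30}, {x81} × {28, 29, 30}, {x80, x81} × {28, 29}, {x80, x81} × {28, 30}, {x79, x80, x81} × {28, 29}, {x79, x80, x81} × {28, 30}, {x80, x81} × {28, 29, 30}, {x79, x80, x81} × {28, 29, 30}}; |τ_{X×Y}| = 40.

Enumerate products U × V with U ∈ τ_X, V ∈ τ_Y (deduplicated):
  ∅ × ∅ = {} (∅)
  {x81} × {28} = {(x81,28)}
  {x81} × {30} = {(x81,30)}
  {x80, x81} × {28} = {(x80,28), (x81,28)}
  {x80, x81} × {30} = {(x80,30), (x81,30)}
  {x81} × {28, 29} = {(x81,28), (x81,29)}
  {x81} × {28, 30} = {(x81,28), (x81,30)}
  {x79, x80, x81} × {28} = {(x79,28), (x80,28), (x81,28)}
  {x79, x80, x81} × {30} = {(x79,30), (x80,30), (x81,30)}
  {x81} × {28, 29, 30} = {(x81,28), (x81,29), (x81,30)}
  {x80, x81} × {28, 29} = {(x80,28), (x80,29), (x81,28), (x81,29)}
  {x80, x81} × {28, 30} = {(x80,28), (x80,30), (x81,28), (x81,30)}
  {x79, x80, x81} × {28, 29} = {(x79,28), (x79,29), (x80,28), (x80,29), (x81,28), (x81,29)}
  {x79, x80, x81} × {28, 30} = {(x79,28), (x79,30), (x80,28), (x80,30), (x81,28), (x81,30)}
  {x80, x81} × {28, 29, 30} = {(x80,28), (x80,29), (x80,30), (x81,28), (x81,29), (x81,30)}
  {x79, x80, x81} × {28, 29, 30} = {(x79,28), (x79,29), (x79,30), (x80,28), (x80,29), (x80,30), (x81,28), (x81,29), (x81,30)}
These 16 distinct sets form the basis B.
Close under arbitrary unions to get τ_{X×Y}; counting gives |τ_{X×Y}| = 40.


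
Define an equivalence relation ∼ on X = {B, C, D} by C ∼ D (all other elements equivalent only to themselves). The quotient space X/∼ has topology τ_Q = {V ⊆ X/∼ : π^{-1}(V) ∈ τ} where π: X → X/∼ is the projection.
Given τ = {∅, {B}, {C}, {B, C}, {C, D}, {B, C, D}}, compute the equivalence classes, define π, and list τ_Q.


X/∼ = {[B], [C=D]}; |τ_Q| = 4.

Equivalence classes: [B], [C=D].
Quotient map π: X → X/∼ sends B ↦ [B], C ↦ [C=D], D ↦ [C=D].
For each subset V ⊆ X/∼, compute π^{-1}(V) ⊆ X and check whether π^{-1}(V) ∈ τ. V is open in τ_Q iff π^{-1}(V) ∈ τ.
  V = {}: π^{-1}(V) = ∅ ∈ τ ✓.
  V = {[B]}: π^{-1}(V) = {B} ∈ τ ✓.
  V = {[C=D]}: π^{-1}(V) = {C, D} ∈ τ ✓.
  V = {[B], [C=D]}: π^{-1}(V) = {B, C, D} ∈ τ ✓.
Open sets in the quotient: τ_Q = {{}, {[B]}, {[C=D]}, {[B], [C=D]}} (4 elements).


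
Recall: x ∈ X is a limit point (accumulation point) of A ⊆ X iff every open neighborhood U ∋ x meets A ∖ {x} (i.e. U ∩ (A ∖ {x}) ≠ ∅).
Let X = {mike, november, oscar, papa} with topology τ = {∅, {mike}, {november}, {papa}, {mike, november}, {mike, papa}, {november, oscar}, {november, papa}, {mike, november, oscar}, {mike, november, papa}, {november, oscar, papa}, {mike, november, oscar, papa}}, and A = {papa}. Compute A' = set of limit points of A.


A' = ∅

For each x ∈ X, list the open sets U ∈ τ with x ∈ U, then check whether U ∩ (A ∖ {x}) ≠ ∅ for every such U.
  x = mike: open {mike} ∋ x has {mike} ∩ (A ∖ {mike}) = ∅, so x is NOT a limit point.
  x = november: open {november} ∋ x has {november} ∩ (A ∖ {november}) = ∅, so x is NOT a limit point.
  x = oscar: open {november, oscar} ∋ x has {november, oscar} ∩ (A ∖ {oscar}) = ∅, so x is NOT a limit point.
  x = papa: open {papa} ∋ x has {papa} ∩ (A ∖ {papa}) = ∅, so x is NOT a limit point.
Collecting: A' = ∅.


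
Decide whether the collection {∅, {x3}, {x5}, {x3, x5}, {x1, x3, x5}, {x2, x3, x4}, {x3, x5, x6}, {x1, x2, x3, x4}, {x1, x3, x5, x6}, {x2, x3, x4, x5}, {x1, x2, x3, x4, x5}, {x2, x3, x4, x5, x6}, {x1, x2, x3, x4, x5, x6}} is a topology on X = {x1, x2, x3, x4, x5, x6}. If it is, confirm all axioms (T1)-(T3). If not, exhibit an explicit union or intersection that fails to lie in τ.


τ is NOT a topology on X.

Axiom (T1): ∅ ∈ τ? Yes; X ∈ τ? Yes.
Axiom (T2/T3): check pairwise unions and intersections of members of τ.
Counterexample for (T3): {x1, x3, x5} ∩ {x1, x2, x3, x4} = {x1, x3} ∉ τ. Therefore τ is NOT a topology.


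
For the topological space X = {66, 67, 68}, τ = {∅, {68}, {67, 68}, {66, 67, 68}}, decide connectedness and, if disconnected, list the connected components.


(X, τ) is connected.

Find clopen sets (U ∈ τ with X ∖ U ∈ τ):
  U = ∅, X ∖ U = {66, 67, 68} — both open, so U is clopen.
  U = {66, 67, 68}, X ∖ U = ∅ — both open, so U is clopen.
Only trivial clopens (∅ and X) exist, so (X, τ) is connected.
Compute connected components by grouping points that agree on all clopens:
  component: {66, 67, 68}


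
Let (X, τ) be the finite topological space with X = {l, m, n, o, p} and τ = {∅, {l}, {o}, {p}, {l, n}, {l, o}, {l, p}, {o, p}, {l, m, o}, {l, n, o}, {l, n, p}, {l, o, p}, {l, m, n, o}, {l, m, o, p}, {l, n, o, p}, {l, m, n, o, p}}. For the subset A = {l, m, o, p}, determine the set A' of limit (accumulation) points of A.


A' = {m, n}

For each x ∈ X, list the open sets U ∈ τ with x ∈ U, then check whether U ∩ (A ∖ {x}) ≠ ∅ for every such U.
  x = l: open {l} ∋ x has {l} ∩ (A ∖ {l}) = ∅, so x is NOT a limit point.
  x = m: opens ∋ x are {l, m, o}, {l, m, n, o}, {l, m, o, p}, {l, m, n, o, p}; each meets A ∖ {m}, so x IS a limit point.
  x = n: opens ∋ x are {l, n}, {l, n, o}, {l, n, p}, {l, m, n, o}, {l, n, o, p}, {l, m, n, o, p}; each meets A ∖ {n}, so x IS a limit point.
  x = o: open {o} ∋ x has {o} ∩ (A ∖ {o}) = ∅, so x is NOT a limit point.
  x = p: open {p} ∋ x has {p} ∩ (A ∖ {p}) = ∅, so x is NOT a limit point.
Collecting: A' = {m, n}.


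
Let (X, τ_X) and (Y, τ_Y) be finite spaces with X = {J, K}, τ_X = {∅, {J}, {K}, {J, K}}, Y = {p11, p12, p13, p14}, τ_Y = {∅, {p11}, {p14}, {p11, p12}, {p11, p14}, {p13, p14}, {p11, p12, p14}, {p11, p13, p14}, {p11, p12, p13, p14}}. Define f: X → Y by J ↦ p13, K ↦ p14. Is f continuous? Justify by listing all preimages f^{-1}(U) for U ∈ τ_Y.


f IS continuous.

Compute f^{-1}(U) for each U ∈ τ_Y:
  U = ∅: f^{-1}(U) = ∅ ∈ τ_X ✓.
  U = {p11}: f^{-1}(U) = ∅ ∈ τ_X ✓.
  U = {p14}: f^{-1}(U) = {K} ∈ τ_X ✓.
  U = {p11, p12}: f^{-1}(U) = ∅ ∈ τ_X ✓.
  U = {p11, p14}: f^{-1}(U) = {K} ∈ τ_X ✓.
  U = {p13, p14}: f^{-1}(U) = {J, K} ∈ τ_X ✓.
  U = {p11, p12, p14}: f^{-1}(U) = {K} ∈ τ_X ✓.
  U = {p11, p13, p14}: f^{-1}(U) = {J, K} ∈ τ_X ✓.
  U = {p11, p12, p13, p14}: f^{-1}(U) = {J, K} ∈ τ_X ✓.
Every preimage lies in τ_X, so f IS continuous.


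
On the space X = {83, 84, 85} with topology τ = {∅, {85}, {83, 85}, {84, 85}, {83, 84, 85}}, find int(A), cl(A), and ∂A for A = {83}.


int(A) = ∅, cl(A) = {83}, ∂A = {83}.

Closed sets in (X, τ) are complements of opens:
  closed(X, τ) = {∅, {83}, {84}, {83, 84}, {83, 84, 85}}.
int(A) = ⋃ {U ∈ τ : U ⊆ A}. Opens contained in A: ∅.
Taking the union of these: int(A) = ∅.
cl(A) = ⋂ {C closed : A ⊆ C}. Closed sets containing A: {83}, {83, 84}, {83, 84, 85}.
Intersecting these: cl(A) = {83}.
∂A = cl(A) ∖ int(A) = {83} ∖ ∅ = {83}.


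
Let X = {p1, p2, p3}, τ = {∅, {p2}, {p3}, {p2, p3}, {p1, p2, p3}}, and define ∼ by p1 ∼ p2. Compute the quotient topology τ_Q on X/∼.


X/∼ = {[p1=p2], [p3]}; |τ_Q| = 3.

Equivalence classes: [p1=p2], [p3].
Quotient map π: X → X/∼ sends p1 ↦ [p1=p2], p2 ↦ [p1=p2], p3 ↦ [p3].
For each subset V ⊆ X/∼, compute π^{-1}(V) ⊆ X and check whether π^{-1}(V) ∈ τ. V is open in τ_Q iff π^{-1}(V) ∈ τ.
  V = {}: π^{-1}(V) = ∅ ∈ τ ✓.
  V = {[p1=p2]}: π^{-1}(V) = {p1, p2} ∉ τ ✗.
  V = {[p3]}: π^{-1}(V) = {p3} ∈ τ ✓.
  V = {[p1=p2], [p3]}: π^{-1}(V) = {p1, p2, p3} ∈ τ ✓.
Open sets in the quotient: τ_Q = {{}, {[p3]}, {[p1=p2], [p3]}} (3 elements).


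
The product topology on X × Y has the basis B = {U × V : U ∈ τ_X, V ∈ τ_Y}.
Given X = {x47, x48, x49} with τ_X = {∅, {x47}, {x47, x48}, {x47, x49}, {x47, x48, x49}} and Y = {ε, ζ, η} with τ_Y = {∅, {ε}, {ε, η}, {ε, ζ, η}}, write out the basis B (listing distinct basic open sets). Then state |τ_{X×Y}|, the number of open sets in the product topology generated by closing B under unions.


Basis B = {∅ × ∅, {x47} × {ε}, {x47} × {ε, η}, {x47, x48} × {ε}, {x47, x49} × {ε}, {x47} × {ε, ζ, η}, {x47, x48, x49} × {ε}, {x47, x48} × {ε, η}, {x47, x49} × {ε, η}, {x47, x48} × {ε, ζ, η}, {x47, x49} × {ε, ζ, η}, {x47, x48, x49} × {ε, η}, {x47, x48, x49} × {ε, ζ, η}}; |τ_{X×Y}| = 30.

Enumerate products U × V with U ∈ τ_X, V ∈ τ_Y (deduplicated):
  ∅ × ∅ = {} (∅)
  {x47} × {ε} = {(x47,ε)}
  {x47} × {ε, η} = {(x47,ε), (x47,η)}
  {x47, x48} × {ε} = {(x47,ε), (x48,ε)}
  {x47, x49} × {ε} = {(x47,ε), (x49,ε)}
  {x47} × {ε, ζ, η} = {(x47,ε), (x47,ζ), (x47,η)}
  {x47, x48, x49} × {ε} = {(x47,ε), (x48,ε), (x49,ε)}
  {x47, x48} × {ε, η} = {(x47,ε), (x47,η), (x48,ε), (x48,η)}
  {x47, x49} × {ε, η} = {(x47,ε), (x47,η), (x49,ε), (x49,η)}
  {x47, x48} × {ε, ζ, η} = {(x47,ε), (x47,ζ), (x47,η), (x48,ε), (x48,ζ), (x48,η)}
  {x47, x49} × {ε, ζ, η} = {(x47,ε), (x47,ζ), (x47,η), (x49,ε), (x49,ζ), (x49,η)}
  {x47, x48, x49} × {ε, η} = {(x47,ε), (x47,η), (x48,ε), (x48,η), (x49,ε), (x49,η)}
  {x47, x48, x49} × {ε, ζ, η} = {(x47,ε), (x47,ζ), (x47,η), (x48,ε), (x48,ζ), (x48,η), (x49,ε), (x49,ζ), (x49,η)}
These 13 distinct sets form the basis B.
Close under arbitrary unions to get τ_{X×Y}; counting gives |τ_{X×Y}| = 30.


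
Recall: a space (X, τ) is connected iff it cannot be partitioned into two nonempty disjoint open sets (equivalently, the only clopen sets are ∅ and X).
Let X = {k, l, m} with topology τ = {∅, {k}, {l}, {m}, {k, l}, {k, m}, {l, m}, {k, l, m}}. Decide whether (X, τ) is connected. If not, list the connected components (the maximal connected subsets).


(X, τ) is disconnected; components = [{k}, {l}, {m}].

Find clopen sets (U ∈ τ with X ∖ U ∈ τ):
  U = ∅, X ∖ U = {k, l, m} — both open, so U is clopen.
  U = {k}, X ∖ U = {l, m} — both open, so U is clopen.
  U = {l}, X ∖ U = {k, m} — both open, so U is clopen.
  U = {m}, X ∖ U = {k, l} — both open, so U is clopen.
  U = {k, l}, X ∖ U = {m} — both open, so U is clopen.
  U = {k, m}, X ∖ U = {l} — both open, so U is clopen.
  U = {l, m}, X ∖ U = {k} — both open, so U is clopen.
  U = {k, l, m}, X ∖ U = ∅ — both open, so U is clopen.
Nontrivial clopen(s) exist: e.g. {k, l}. So (X, τ) is disconnected.
Compute connected components by grouping points that agree on all clopens:
  component: {k}
  component: {l}
  component: {m}


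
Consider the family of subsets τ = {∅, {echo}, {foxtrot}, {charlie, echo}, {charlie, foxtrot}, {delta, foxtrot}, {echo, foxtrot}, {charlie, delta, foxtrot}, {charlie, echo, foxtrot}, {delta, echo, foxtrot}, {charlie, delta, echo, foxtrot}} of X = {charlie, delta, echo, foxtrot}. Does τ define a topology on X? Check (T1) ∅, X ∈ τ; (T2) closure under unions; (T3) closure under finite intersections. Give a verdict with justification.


τ is NOT a topology on X.

Axiom (T1): ∅ ∈ τ? Yes; X ∈ τ? Yes.
Axiom (T2/T3): check pairwise unions and intersections of members of τ.
Counterexample for (T3): {charlie, echo} ∩ {charlie, foxtrot} = {charlie} ∉ τ. Therefore τ is NOT a topology.


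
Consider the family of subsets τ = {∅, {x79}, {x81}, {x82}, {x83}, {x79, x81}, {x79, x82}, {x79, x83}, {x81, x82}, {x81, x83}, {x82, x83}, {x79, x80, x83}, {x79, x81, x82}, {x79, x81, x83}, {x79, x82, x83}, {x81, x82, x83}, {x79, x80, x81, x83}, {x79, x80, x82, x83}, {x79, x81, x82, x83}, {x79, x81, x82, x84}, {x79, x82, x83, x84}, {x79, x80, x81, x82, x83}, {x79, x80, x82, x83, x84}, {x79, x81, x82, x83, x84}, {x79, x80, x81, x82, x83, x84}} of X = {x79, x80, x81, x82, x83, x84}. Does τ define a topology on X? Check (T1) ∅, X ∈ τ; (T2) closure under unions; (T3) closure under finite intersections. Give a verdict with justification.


τ is NOT a topology on X.

Axiom (T1): ∅ ∈ τ? Yes; X ∈ τ? Yes.
Axiom (T2/T3): check pairwise unions and intersections of members of τ.
Counterexample for (T3): {x79, x81, x82, x84} ∩ {x79, x82, x83, x84} = {x79, x82, x84} ∉ τ. Therefore τ is NOT a topology.


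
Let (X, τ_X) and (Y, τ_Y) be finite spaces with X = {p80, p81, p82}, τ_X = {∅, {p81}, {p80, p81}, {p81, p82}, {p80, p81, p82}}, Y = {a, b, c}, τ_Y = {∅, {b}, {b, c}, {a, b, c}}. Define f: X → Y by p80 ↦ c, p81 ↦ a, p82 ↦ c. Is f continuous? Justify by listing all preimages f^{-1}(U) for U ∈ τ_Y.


f is NOT continuous.

Compute f^{-1}(U) for each U ∈ τ_Y:
  U = ∅: f^{-1}(U) = ∅ ∈ τ_X ✓.
  U = {b}: f^{-1}(U) = ∅ ∈ τ_X ✓.
  U = {b, c}: f^{-1}(U) = {p80, p82} ∉ τ_X ✗.
  U = {a, b, c}: f^{-1}(U) = {p80, p81, p82} ∈ τ_X ✓.
Found U = {b, c} with f^{-1}(U) = {p80, p82} not in τ_X. Therefore f is NOT continuous.


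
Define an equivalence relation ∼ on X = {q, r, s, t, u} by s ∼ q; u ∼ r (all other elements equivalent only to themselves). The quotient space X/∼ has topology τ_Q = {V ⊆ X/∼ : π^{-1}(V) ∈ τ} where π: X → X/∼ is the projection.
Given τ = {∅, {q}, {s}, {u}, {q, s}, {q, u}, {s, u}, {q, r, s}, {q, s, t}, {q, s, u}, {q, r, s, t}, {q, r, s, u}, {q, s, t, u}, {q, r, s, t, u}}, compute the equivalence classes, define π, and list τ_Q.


X/∼ = {[q=s], [r=u], [t]}; |τ_Q| = 5.

Equivalence classes: [q=s], [r=u], [t].
Quotient map π: X → X/∼ sends q ↦ [q=s], r ↦ [r=u], s ↦ [q=s], t ↦ [t], u ↦ [r=u].
For each subset V ⊆ X/∼, compute π^{-1}(V) ⊆ X and check whether π^{-1}(V) ∈ τ. V is open in τ_Q iff π^{-1}(V) ∈ τ.
  V = {}: π^{-1}(V) = ∅ ∈ τ ✓.
  V = {[q=s]}: π^{-1}(V) = {q, s} ∈ τ ✓.
  V = {[r=u]}: π^{-1}(V) = {r, u} ∉ τ ✗.
  V = {[q=s], [r=u]}: π^{-1}(V) = {q, r, s, u} ∈ τ ✓.
  V = {[t]}: π^{-1}(V) = {t} ∉ τ ✗.
  V = {[q=s], [t]}: π^{-1}(V) = {q, s, t} ∈ τ ✓.
  V = {[r=u], [t]}: π^{-1}(V) = {r, t, u} ∉ τ ✗.
  V = {[q=s], [r=u], [t]}: π^{-1}(V) = {q, r, s, t, u} ∈ τ ✓.
Open sets in the quotient: τ_Q = {{}, {[q=s]}, {[q=s], [r=u]}, {[q=s], [t]}, {[q=s], [r=u], [t]}} (5 elements).


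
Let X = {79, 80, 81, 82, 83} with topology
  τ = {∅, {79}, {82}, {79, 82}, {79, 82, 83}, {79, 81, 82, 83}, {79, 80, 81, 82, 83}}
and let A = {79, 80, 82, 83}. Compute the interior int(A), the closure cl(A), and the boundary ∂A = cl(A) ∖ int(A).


int(A) = {79, 82, 83}, cl(A) = {79, 80, 81, 82, 83}, ∂A = {80, 81}.

Closed sets in (X, τ) are complements of opens:
  closed(X, τ) = {∅, {80}, {80, 81}, {80, 81, 83}, {79, 80, 81, 83}, {80, 81, 82, 83}, {79, 80, 81, 82, 83}}.
int(A) = ⋃ {U ∈ τ : U ⊆ A}. Opens contained in A: ∅, {79}, {82}, {79, 82}, {79, 82, 83}.
Taking the union of these: int(A) = {79, 82, 83}.
cl(A) = ⋂ {C closed : A ⊆ C}. Closed sets containing A: {79, 80, 81, 82, 83}.
Intersecting these: cl(A) = {79, 80, 81, 82, 83}.
∂A = cl(A) ∖ int(A) = {79, 80, 81, 82, 83} ∖ {79, 82, 83} = {80, 81}.


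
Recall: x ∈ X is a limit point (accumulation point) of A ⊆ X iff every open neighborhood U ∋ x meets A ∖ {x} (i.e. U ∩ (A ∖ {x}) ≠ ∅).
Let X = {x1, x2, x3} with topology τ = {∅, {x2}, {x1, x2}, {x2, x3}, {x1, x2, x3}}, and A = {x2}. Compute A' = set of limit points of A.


A' = {x1, x3}

For each x ∈ X, list the open sets U ∈ τ with x ∈ U, then check whether U ∩ (A ∖ {x}) ≠ ∅ for every such U.
  x = x1: opens ∋ x are {x1, x2}, {x1, x2, x3}; each meets A ∖ {x1}, so x IS a limit point.
  x = x2: open {x2} ∋ x has {x2} ∩ (A ∖ {x2}) = ∅, so x is NOT a limit point.
  x = x3: opens ∋ x are {x2, x3}, {x1, x2, x3}; each meets A ∖ {x3}, so x IS a limit point.
Collecting: A' = {x1, x3}.


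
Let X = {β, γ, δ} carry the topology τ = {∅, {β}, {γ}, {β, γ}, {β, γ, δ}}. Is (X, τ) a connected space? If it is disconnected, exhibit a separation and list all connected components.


(X, τ) is connected.

Find clopen sets (U ∈ τ with X ∖ U ∈ τ):
  U = ∅, X ∖ U = {β, γ, δ} — both open, so U is clopen.
  U = {β, γ, δ}, X ∖ U = ∅ — both open, so U is clopen.
Only trivial clopens (∅ and X) exist, so (X, τ) is connected.
Compute connected components by grouping points that agree on all clopens:
  component: {β, γ, δ}


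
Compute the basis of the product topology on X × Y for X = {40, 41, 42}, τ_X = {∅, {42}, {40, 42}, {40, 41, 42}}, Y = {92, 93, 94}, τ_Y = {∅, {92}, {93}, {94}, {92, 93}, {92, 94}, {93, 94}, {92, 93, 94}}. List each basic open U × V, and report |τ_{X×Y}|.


Basis B = {∅ × ∅, {42} × {92}, {42} × {93}, {42} × {94}, {40, 42} × {92}, {40, 42} × {93}, {40, 42} × {94}, {42} × {92, 93}, {42} × {92, 94}, {42} × {93, 94}, {40, 41, 42} × {92}, {40, 41, 42} × {93}, {40, 41, 42} × {94}, {42} × {92, 93, 94}, {40, 42} × {92, 93}, {40, 42} × {92, 94}, {40, 42} × {93, 94}, {40, 42} × {92, 93, 94}, {40, 41, 42} × {92, 93}, {40, 41, 42} × {92, 94}, {40, 41, 42} × {93, 94}, {40, 41, 42} × {92, 93, 94}}; |τ_{X×Y}| = 64.

Enumerate products U × V with U ∈ τ_X, V ∈ τ_Y (deduplicated):
  ∅ × ∅ = {} (∅)
  {42} × {92} = {(42,92)}
  {42} × {93} = {(42,93)}
  {42} × {94} = {(42,94)}
  {40, 42} × {92} = {(40,92), (42,92)}
  {40, 42} × {93} = {(40,93), (42,93)}
  {40, 42} × {94} = {(40,94), (42,94)}
  {42} × {92, 93} = {(42,92), (42,93)}
  {42} × {92, 94} = {(42,92), (42,94)}
  {42} × {93, 94} = {(42,93), (42,94)}
  {40, 41, 42} × {92} = {(40,92), (41,92), (42,92)}
  {40, 41, 42} × {93} = {(40,93), (41,93), (42,93)}
  {40, 41, 42} × {94} = {(40,94), (41,94), (42,94)}
  {42} × {92, 93, 94} = {(42,92), (42,93), (42,94)}
  {40, 42} × {92, 93} = {(40,92), (40,93), (42,92), (42,93)}
  {40, 42} × {92, 94} = {(40,92), (40,94), (42,92), (42,94)}
  {40, 42} × {93, 94} = {(40,93), (40,94), (42,93), (42,94)}
  {40, 42} × {92, 93, 94} = {(40,92), (40,93), (40,94), (42,92), (42,93), (42,94)}
  {40, 41, 42} × {92, 93} = {(40,92), (40,93), (41,92), (41,93), (42,92), (42,93)}
  {40, 41, 42} × {92, 94} = {(40,92), (40,94), (41,92), (41,94), (42,92), (42,94)}
  {40, 41, 42} × {93, 94} = {(40,93), (40,94), (41,93), (41,94), (42,93), (42,94)}
  {40, 41, 42} × {92, 93, 94} = {(40,92), (40,93), (40,94), (41,92), (41,93), (41,94), (42,92), (42,93), (42,94)}
These 22 distinct sets form the basis B.
Close under arbitrary unions to get τ_{X×Y}; counting gives |τ_{X×Y}| = 64.


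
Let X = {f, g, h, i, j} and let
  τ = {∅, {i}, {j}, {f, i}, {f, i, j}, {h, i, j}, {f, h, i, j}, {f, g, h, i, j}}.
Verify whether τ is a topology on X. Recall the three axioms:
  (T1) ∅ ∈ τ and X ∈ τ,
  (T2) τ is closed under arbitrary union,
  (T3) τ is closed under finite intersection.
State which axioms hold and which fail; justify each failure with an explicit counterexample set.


τ is NOT a topology on X.

Axiom (T1): ∅ ∈ τ? Yes; X ∈ τ? Yes.
Axiom (T2/T3): check pairwise unions and intersections of members of τ.
Counterexample for (T2): {i} ∪ {j} = {i, j} ∉ τ. Therefore τ is NOT a topology.


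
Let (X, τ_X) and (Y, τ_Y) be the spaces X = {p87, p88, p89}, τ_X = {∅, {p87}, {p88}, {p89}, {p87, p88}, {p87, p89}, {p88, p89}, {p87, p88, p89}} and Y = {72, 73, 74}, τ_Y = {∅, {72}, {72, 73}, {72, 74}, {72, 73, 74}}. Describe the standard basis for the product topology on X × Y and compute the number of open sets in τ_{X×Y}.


Basis B = {∅ × ∅, {p87} × {72}, {p88} × {72}, {p89} × {72}, {p87} × {72, 73}, {p87} × {72, 74}, {p87, p88} × {72}, {p87, p89} × {72}, {p88} × {72, 73}, {p88} × {72, 74}, {p88, p89} × {72}, {p89} × {72, 73}, {p89} × {72, 74}, {p87} × {72, 73, 74}, {p87, p88, p89} × {72}, {p88} × {72, 73, 74}, {p89} × {72, 73, 74}, {p87, p88} × {72, 73}, {p87, p89} × {72, 73}, {p87, p88} × {72, 74}, {p87, p89} × {72, 74}, {p88, p89} × {72, 73}, {p88, p89} × {72, 74}, {p87, p88} × {72, 73, 74}, {p87, p89} × {72, 73, 74}, {p87, p88, p89} × {72, 73}, {p87, p88, p89} × {72, 74}, {p88, p89} × {72, 73, 74}, {p87, p88, p89} × {72, 73, 74}}; |τ_{X×Y}| = 125.

Enumerate products U × V with U ∈ τ_X, V ∈ τ_Y (deduplicated):
  ∅ × ∅ = {} (∅)
  {p87} × {72} = {(p87,72)}
  {p88} × {72} = {(p88,72)}
  {p89} × {72} = {(p89,72)}
  {p87} × {72, 73} = {(p87,72), (p87,73)}
  {p87} × {72, 74} = {(p87,72), (p87,74)}
  {p87, p88} × {72} = {(p87,72), (p88,72)}
  {p87, p89} × {72} = {(p87,72), (p89,72)}
  {p88} × {72, 73} = {(p88,72), (p88,73)}
  {p88} × {72, 74} = {(p88,72), (p88,74)}
  {p88, p89} × {72} = {(p88,72), (p89,72)}
  {p89} × {72, 73} = {(p89,72), (p89,73)}
  {p89} × {72, 74} = {(p89,72), (p89,74)}
  {p87} × {72, 73, 74} = {(p87,72), (p87,73), (p87,74)}
  {p87, p88, p89} × {72} = {(p87,72), (p88,72), (p89,72)}
  {p88} × {72, 73, 74} = {(p88,72), (p88,73), (p88,74)}
  {p89} × {72, 73, 74} = {(p89,72), (p89,73), (p89,74)}
  {p87, p88} × {72, 73} = {(p87,72), (p87,73), (p88,72), (p88,73)}
  {p87, p89} × {72, 73} = {(p87,72), (p87,73), (p89,72), (p89,73)}
  {p87, p88} × {72, 74} = {(p87,72), (p87,74), (p88,72), (p88,74)}
  {p87, p89} × {72, 74} = {(p87,72), (p87,74), (p89,72), (p89,74)}
  {p88, p89} × {72, 73} = {(p88,72), (p88,73), (p89,72), (p89,73)}
  {p88, p89} × {72, 74} = {(p88,72), (p88,74), (p89,72), (p89,74)}
  {p87, p88} × {72, 73, 74} = {(p87,72), (p87,73), (p87,74), (p88,72), (p88,73), (p88,74)}
  {p87, p89} × {72, 73, 74} = {(p87,72), (p87,73), (p87,74), (p89,72), (p89,73), (p89,74)}
  {p87, p88, p89} × {72, 73} = {(p87,72), (p87,73), (p88,72), (p88,73), (p89,72), (p89,73)}
  {p87, p88, p89} × {72, 74} = {(p87,72), (p87,74), (p88,72), (p88,74), (p89,72), (p89,74)}
  {p88, p89} × {72, 73, 74} = {(p88,72), (p88,73), (p88,74), (p89,72), (p89,73), (p89,74)}
  {p87, p88, p89} × {72, 73, 74} = {(p87,72), (p87,73), (p87,74), (p88,72), (p88,73), (p88,74), (p89,72), (p89,73), (p89,74)}
These 29 distinct sets form the basis B.
Close under arbitrary unions to get τ_{X×Y}; counting gives |τ_{X×Y}| = 125.


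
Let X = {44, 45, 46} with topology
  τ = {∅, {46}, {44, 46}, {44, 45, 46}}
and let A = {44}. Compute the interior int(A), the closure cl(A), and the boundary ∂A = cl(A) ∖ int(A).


int(A) = ∅, cl(A) = {44, 45}, ∂A = {44, 45}.

Closed sets in (X, τ) are complements of opens:
  closed(X, τ) = {∅, {45}, {44, 45}, {44, 45, 46}}.
int(A) = ⋃ {U ∈ τ : U ⊆ A}. Opens contained in A: ∅.
Taking the union of these: int(A) = ∅.
cl(A) = ⋂ {C closed : A ⊆ C}. Closed sets containing A: {44, 45}, {44, 45, 46}.
Intersecting these: cl(A) = {44, 45}.
∂A = cl(A) ∖ int(A) = {44, 45} ∖ ∅ = {44, 45}.


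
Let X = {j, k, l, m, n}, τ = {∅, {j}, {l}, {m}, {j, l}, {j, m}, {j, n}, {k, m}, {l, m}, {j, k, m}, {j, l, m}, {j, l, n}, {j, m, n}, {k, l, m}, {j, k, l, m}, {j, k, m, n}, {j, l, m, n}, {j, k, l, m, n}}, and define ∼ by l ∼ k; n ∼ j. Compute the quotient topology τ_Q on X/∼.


X/∼ = {[j=n], [k=l], [m]}; |τ_Q| = 6.

Equivalence classes: [j=n], [k=l], [m].
Quotient map π: X → X/∼ sends j ↦ [j=n], k ↦ [k=l], l ↦ [k=l], m ↦ [m], n ↦ [j=n].
For each subset V ⊆ X/∼, compute π^{-1}(V) ⊆ X and check whether π^{-1}(V) ∈ τ. V is open in τ_Q iff π^{-1}(V) ∈ τ.
  V = {}: π^{-1}(V) = ∅ ∈ τ ✓.
  V = {[j=n]}: π^{-1}(V) = {j, n} ∈ τ ✓.
  V = {[k=l]}: π^{-1}(V) = {k, l} ∉ τ ✗.
  V = {[j=n], [k=l]}: π^{-1}(V) = {j, k, l, n} ∉ τ ✗.
  V = {[m]}: π^{-1}(V) = {m} ∈ τ ✓.
  V = {[j=n], [m]}: π^{-1}(V) = {j, m, n} ∈ τ ✓.
  V = {[k=l], [m]}: π^{-1}(V) = {k, l, m} ∈ τ ✓.
  V = {[j=n], [k=l], [m]}: π^{-1}(V) = {j, k, l, m, n} ∈ τ ✓.
Open sets in the quotient: τ_Q = {{}, {[j=n]}, {[m]}, {[j=n], [m]}, {[k=l], [m]}, {[j=n], [k=l], [m]}} (6 elements).


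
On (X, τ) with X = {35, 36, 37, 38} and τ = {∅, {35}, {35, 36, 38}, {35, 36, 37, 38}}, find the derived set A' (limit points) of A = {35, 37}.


A' = {36, 37, 38}

For each x ∈ X, list the open sets U ∈ τ with x ∈ U, then check whether U ∩ (A ∖ {x}) ≠ ∅ for every such U.
  x = 35: open {35} ∋ x has {35} ∩ (A ∖ {35}) = ∅, so x is NOT a limit point.
  x = 36: opens ∋ x are {35, 36, 38}, {35, 36, 37, 38}; each meets A ∖ {36}, so x IS a limit point.
  x = 37: opens ∋ x are {35, 36, 37, 38}; each meets A ∖ {37}, so x IS a limit point.
  x = 38: opens ∋ x are {35, 36, 38}, {35, 36, 37, 38}; each meets A ∖ {38}, so x IS a limit point.
Collecting: A' = {36, 37, 38}.


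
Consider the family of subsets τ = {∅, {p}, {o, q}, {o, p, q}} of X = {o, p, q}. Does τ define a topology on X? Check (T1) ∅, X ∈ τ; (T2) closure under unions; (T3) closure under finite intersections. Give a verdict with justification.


τ IS a topology on X.

Axiom (T1): ∅ ∈ τ? Yes; X ∈ τ? Yes.
Axiom (T2/T3): check pairwise unions and intersections of members of τ.
All pairwise intersections and unions checked — each lies in τ. Therefore τ satisfies (T1), (T2), (T3): it IS a topology on X.


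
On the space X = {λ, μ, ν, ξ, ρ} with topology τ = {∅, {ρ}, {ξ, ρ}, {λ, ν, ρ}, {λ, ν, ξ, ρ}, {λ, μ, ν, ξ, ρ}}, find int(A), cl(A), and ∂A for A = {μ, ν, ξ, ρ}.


int(A) = {ξ, ρ}, cl(A) = {λ, μ, ν, ξ, ρ}, ∂A = {λ, μ, ν}.

Closed sets in (X, τ) are complements of opens:
  closed(X, τ) = {∅, {μ}, {μ, ξ}, {λ, μ, ν}, {λ, μ, ν, ξ}, {λ, μ, ν, ξ, ρ}}.
int(A) = ⋃ {U ∈ τ : U ⊆ A}. Opens contained in A: ∅, {ρ}, {ξ, ρ}.
Taking the union of these: int(A) = {ξ, ρ}.
cl(A) = ⋂ {C closed : A ⊆ C}. Closed sets containing A: {λ, μ, ν, ξ, ρ}.
Intersecting these: cl(A) = {λ, μ, ν, ξ, ρ}.
∂A = cl(A) ∖ int(A) = {λ, μ, ν, ξ, ρ} ∖ {ξ, ρ} = {λ, μ, ν}.


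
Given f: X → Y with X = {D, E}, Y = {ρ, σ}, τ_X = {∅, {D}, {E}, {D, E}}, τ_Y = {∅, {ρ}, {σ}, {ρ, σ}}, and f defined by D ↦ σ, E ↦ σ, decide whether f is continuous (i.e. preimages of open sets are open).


f IS continuous.

Compute f^{-1}(U) for each U ∈ τ_Y:
  U = ∅: f^{-1}(U) = ∅ ∈ τ_X ✓.
  U = {ρ}: f^{-1}(U) = ∅ ∈ τ_X ✓.
  U = {σ}: f^{-1}(U) = {D, E} ∈ τ_X ✓.
  U = {ρ, σ}: f^{-1}(U) = {D, E} ∈ τ_X ✓.
Every preimage lies in τ_X, so f IS continuous.


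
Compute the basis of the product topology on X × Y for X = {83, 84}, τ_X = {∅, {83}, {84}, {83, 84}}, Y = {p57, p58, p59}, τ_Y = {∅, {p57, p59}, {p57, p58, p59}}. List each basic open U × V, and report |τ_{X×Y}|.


Basis B = {∅ × ∅, {83} × {p57, p59}, {84} × {p57, p59}, {83} × {p57, p58, p59}, {84} × {p57, p58, p59}, {83, 84} × {p57, p59}, {83, 84} × {p57, p58, p59}}; |τ_{X×Y}| = 9.

Enumerate products U × V with U ∈ τ_X, V ∈ τ_Y (deduplicated):
  ∅ × ∅ = {} (∅)
  {83} × {p57, p59} = {(83,p57), (83,p59)}
  {84} × {p57, p59} = {(84,p57), (84,p59)}
  {83} × {p57, p58, p59} = {(83,p57), (83,p58), (83,p59)}
  {84} × {p57, p58, p59} = {(84,p57), (84,p58), (84,p59)}
  {83, 84} × {p57, p59} = {(83,p57), (83,p59), (84,p57), (84,p59)}
  {83, 84} × {p57, p58, p59} = {(83,p57), (83,p58), (83,p59), (84,p57), (84,p58), (84,p59)}
These 7 distinct sets form the basis B.
Close under arbitrary unions to get τ_{X×Y}; counting gives |τ_{X×Y}| = 9.


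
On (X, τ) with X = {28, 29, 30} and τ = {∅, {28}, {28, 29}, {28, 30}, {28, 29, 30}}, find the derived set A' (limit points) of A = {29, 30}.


A' = ∅

For each x ∈ X, list the open sets U ∈ τ with x ∈ U, then check whether U ∩ (A ∖ {x}) ≠ ∅ for every such U.
  x = 28: open {28} ∋ x has {28} ∩ (A ∖ {28}) = ∅, so x is NOT a limit point.
  x = 29: open {28, 29} ∋ x has {28, 29} ∩ (A ∖ {29}) = ∅, so x is NOT a limit point.
  x = 30: open {28, 30} ∋ x has {28, 30} ∩ (A ∖ {30}) = ∅, so x is NOT a limit point.
Collecting: A' = ∅.


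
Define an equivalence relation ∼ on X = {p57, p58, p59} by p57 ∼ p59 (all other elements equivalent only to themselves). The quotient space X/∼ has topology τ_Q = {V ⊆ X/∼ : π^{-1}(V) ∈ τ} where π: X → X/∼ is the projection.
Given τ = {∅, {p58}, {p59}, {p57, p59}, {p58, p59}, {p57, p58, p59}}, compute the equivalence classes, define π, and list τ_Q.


X/∼ = {[p57=p59], [p58]}; |τ_Q| = 4.

Equivalence classes: [p57=p59], [p58].
Quotient map π: X → X/∼ sends p57 ↦ [p57=p59], p58 ↦ [p58], p59 ↦ [p57=p59].
For each subset V ⊆ X/∼, compute π^{-1}(V) ⊆ X and check whether π^{-1}(V) ∈ τ. V is open in τ_Q iff π^{-1}(V) ∈ τ.
  V = {}: π^{-1}(V) = ∅ ∈ τ ✓.
  V = {[p57=p59]}: π^{-1}(V) = {p57, p59} ∈ τ ✓.
  V = {[p58]}: π^{-1}(V) = {p58} ∈ τ ✓.
  V = {[p57=p59], [p58]}: π^{-1}(V) = {p57, p58, p59} ∈ τ ✓.
Open sets in the quotient: τ_Q = {{}, {[p57=p59]}, {[p58]}, {[p57=p59], [p58]}} (4 elements).


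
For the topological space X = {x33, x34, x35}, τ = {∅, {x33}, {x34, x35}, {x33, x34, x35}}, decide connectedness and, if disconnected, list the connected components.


(X, τ) is disconnected; components = [{x33}, {x34, x35}].

Find clopen sets (U ∈ τ with X ∖ U ∈ τ):
  U = ∅, X ∖ U = {x33, x34, x35} — both open, so U is clopen.
  U = {x33}, X ∖ U = {x34, x35} — both open, so U is clopen.
  U = {x34, x35}, X ∖ U = {x33} — both open, so U is clopen.
  U = {x33, x34, x35}, X ∖ U = ∅ — both open, so U is clopen.
Nontrivial clopen(s) exist: e.g. {x34, x35}. So (X, τ) is disconnected.
Compute connected components by grouping points that agree on all clopens:
  component: {x33}
  component: {x34, x35}


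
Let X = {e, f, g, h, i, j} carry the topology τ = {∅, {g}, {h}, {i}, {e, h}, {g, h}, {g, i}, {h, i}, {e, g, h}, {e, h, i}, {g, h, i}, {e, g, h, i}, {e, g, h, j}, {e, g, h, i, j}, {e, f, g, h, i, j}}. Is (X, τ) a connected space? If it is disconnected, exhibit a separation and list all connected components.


(X, τ) is connected.

Find clopen sets (U ∈ τ with X ∖ U ∈ τ):
  U = ∅, X ∖ U = {e, f, g, h, i, j} — both open, so U is clopen.
  U = {e, f, g, h, i, j}, X ∖ U = ∅ — both open, so U is clopen.
Only trivial clopens (∅ and X) exist, so (X, τ) is connected.
Compute connected components by grouping points that agree on all clopens:
  component: {e, f, g, h, i, j}


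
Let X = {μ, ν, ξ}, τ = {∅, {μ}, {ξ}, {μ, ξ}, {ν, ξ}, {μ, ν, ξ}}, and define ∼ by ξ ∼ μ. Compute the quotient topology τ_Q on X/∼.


X/∼ = {[μ=ξ], [ν]}; |τ_Q| = 3.

Equivalence classes: [μ=ξ], [ν].
Quotient map π: X → X/∼ sends μ ↦ [μ=ξ], ν ↦ [ν], ξ ↦ [μ=ξ].
For each subset V ⊆ X/∼, compute π^{-1}(V) ⊆ X and check whether π^{-1}(V) ∈ τ. V is open in τ_Q iff π^{-1}(V) ∈ τ.
  V = {}: π^{-1}(V) = ∅ ∈ τ ✓.
  V = {[μ=ξ]}: π^{-1}(V) = {μ, ξ} ∈ τ ✓.
  V = {[ν]}: π^{-1}(V) = {ν} ∉ τ ✗.
  V = {[μ=ξ], [ν]}: π^{-1}(V) = {μ, ν, ξ} ∈ τ ✓.
Open sets in the quotient: τ_Q = {{}, {[μ=ξ]}, {[μ=ξ], [ν]}} (3 elements).


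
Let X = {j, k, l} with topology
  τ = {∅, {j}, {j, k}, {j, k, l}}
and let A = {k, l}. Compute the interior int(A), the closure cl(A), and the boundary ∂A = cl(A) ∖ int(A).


int(A) = ∅, cl(A) = {k, l}, ∂A = {k, l}.

Closed sets in (X, τ) are complements of opens:
  closed(X, τ) = {∅, {l}, {k, l}, {j, k, l}}.
int(A) = ⋃ {U ∈ τ : U ⊆ A}. Opens contained in A: ∅.
Taking the union of these: int(A) = ∅.
cl(A) = ⋂ {C closed : A ⊆ C}. Closed sets containing A: {k, l}, {j, k, l}.
Intersecting these: cl(A) = {k, l}.
∂A = cl(A) ∖ int(A) = {k, l} ∖ ∅ = {k, l}.


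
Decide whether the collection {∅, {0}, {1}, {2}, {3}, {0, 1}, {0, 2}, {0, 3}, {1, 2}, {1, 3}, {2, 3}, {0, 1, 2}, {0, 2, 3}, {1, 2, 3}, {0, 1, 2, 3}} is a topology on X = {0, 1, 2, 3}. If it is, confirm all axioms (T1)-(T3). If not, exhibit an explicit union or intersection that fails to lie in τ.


τ is NOT a topology on X.

Axiom (T1): ∅ ∈ τ? Yes; X ∈ τ? Yes.
Axiom (T2/T3): check pairwise unions and intersections of members of τ.
Counterexample for (T2): {0} ∪ {1, 3} = {0, 1, 3} ∉ τ. Therefore τ is NOT a topology.


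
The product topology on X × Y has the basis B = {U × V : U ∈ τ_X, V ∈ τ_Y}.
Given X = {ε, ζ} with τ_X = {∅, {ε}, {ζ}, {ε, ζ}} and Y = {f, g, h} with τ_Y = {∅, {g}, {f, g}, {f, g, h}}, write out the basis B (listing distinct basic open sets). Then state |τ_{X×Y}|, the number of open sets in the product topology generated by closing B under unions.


Basis B = {∅ × ∅, {ε} × {g}, {ζ} × {g}, {ε} × {f, g}, {ε, ζ} × {g}, {ζ} × {f, g}, {ε} × {f, g, h}, {ζ} × {f, g, h}, {ε, ζ} × {f, g}, {ε, ζ} × {f, g, h}}; |τ_{X×Y}| = 16.

Enumerate products U × V with U ∈ τ_X, V ∈ τ_Y (deduplicated):
  ∅ × ∅ = {} (∅)
  {ε} × {g} = {(ε,g)}
  {ζ} × {g} = {(ζ,g)}
  {ε} × {f, g} = {(ε,f), (ε,g)}
  {ε, ζ} × {g} = {(ε,g), (ζ,g)}
  {ζ} × {f, g} = {(ζ,f), (ζ,g)}
  {ε} × {f, g, h} = {(ε,f), (ε,g), (ε,h)}
  {ζ} × {f, g, h} = {(ζ,f), (ζ,g), (ζ,h)}
  {ε, ζ} × {f, g} = {(ε,f), (ε,g), (ζ,f), (ζ,g)}
  {ε, ζ} × {f, g, h} = {(ε,f), (ε,g), (ε,h), (ζ,f), (ζ,g), (ζ,h)}
These 10 distinct sets form the basis B.
Close under arbitrary unions to get τ_{X×Y}; counting gives |τ_{X×Y}| = 16.


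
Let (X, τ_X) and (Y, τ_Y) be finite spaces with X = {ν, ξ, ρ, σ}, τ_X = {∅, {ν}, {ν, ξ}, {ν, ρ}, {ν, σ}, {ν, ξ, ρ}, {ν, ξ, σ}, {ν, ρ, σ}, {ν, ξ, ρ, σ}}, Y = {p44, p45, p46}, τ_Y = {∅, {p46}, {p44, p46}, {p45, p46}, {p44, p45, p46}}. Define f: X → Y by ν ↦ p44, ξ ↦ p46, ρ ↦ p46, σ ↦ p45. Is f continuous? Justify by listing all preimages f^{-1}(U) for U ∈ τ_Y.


f is NOT continuous.

Compute f^{-1}(U) for each U ∈ τ_Y:
  U = ∅: f^{-1}(U) = ∅ ∈ τ_X ✓.
  U = {p46}: f^{-1}(U) = {ξ, ρ} ∉ τ_X ✗.
  U = {p44, p46}: f^{-1}(U) = {ν, ξ, ρ} ∈ τ_X ✓.
  U = {p45, p46}: f^{-1}(U) = {ξ, ρ, σ} ∉ τ_X ✗.
  U = {p44, p45, p46}: f^{-1}(U) = {ν, ξ, ρ, σ} ∈ τ_X ✓.
Found U = {p46} with f^{-1}(U) = {ξ, ρ} not in τ_X. Therefore f is NOT continuous.


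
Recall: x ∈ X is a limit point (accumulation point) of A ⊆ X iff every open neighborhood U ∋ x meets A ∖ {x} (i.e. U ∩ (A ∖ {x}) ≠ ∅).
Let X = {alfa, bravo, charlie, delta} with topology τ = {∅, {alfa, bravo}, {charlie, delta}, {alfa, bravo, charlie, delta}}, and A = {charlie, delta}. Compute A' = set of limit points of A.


A' = {charlie, delta}

For each x ∈ X, list the open sets U ∈ τ with x ∈ U, then check whether U ∩ (A ∖ {x}) ≠ ∅ for every such U.
  x = alfa: open {alfa, bravo} ∋ x has {alfa, bravo} ∩ (A ∖ {alfa}) = ∅, so x is NOT a limit point.
  x = bravo: open {alfa, bravo} ∋ x has {alfa, bravo} ∩ (A ∖ {bravo}) = ∅, so x is NOT a limit point.
  x = charlie: opens ∋ x are {charlie, delta}, {alfa, bravo, charlie, delta}; each meets A ∖ {charlie}, so x IS a limit point.
  x = delta: opens ∋ x are {charlie, delta}, {alfa, bravo, charlie, delta}; each meets A ∖ {delta}, so x IS a limit point.
Collecting: A' = {charlie, delta}.
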